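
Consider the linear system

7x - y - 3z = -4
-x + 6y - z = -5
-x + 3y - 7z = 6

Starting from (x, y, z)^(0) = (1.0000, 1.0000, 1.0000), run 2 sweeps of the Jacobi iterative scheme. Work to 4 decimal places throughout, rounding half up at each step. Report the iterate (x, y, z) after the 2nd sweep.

(-0.8877, -0.9286, -1.0714)

Iteration 1:
  x = (-4 - (-1)·1.0000 - (-3)·1.0000) / (7) = 0.0000
  y = (-5 - (-1)·1.0000 - (-1)·1.0000) / (6) = -0.5000
  z = (6 - (-1)·1.0000 - (3)·1.0000) / (-7) = -0.5714
Iteration 2:
  x = (-4 - (-1)·-0.5000 - (-3)·-0.5714) / (7) = -0.8877
  y = (-5 - (-1)·0.0000 - (-1)·-0.5714) / (6) = -0.9286
  z = (6 - (-1)·0.0000 - (3)·-0.5000) / (-7) = -1.0714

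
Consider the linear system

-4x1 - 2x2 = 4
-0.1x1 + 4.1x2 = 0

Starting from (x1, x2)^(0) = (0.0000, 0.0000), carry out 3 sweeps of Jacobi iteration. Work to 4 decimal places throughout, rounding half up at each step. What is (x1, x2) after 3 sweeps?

Iteration 1:
  x1 = (4 - (-2)·0.0000) / (-4) = -1.0000
  x2 = (0 - (-0.1)·0.0000) / (4.1) = 0.0000
Iteration 2:
  x1 = (4 - (-2)·0.0000) / (-4) = -1.0000
  x2 = (0 - (-0.1)·-1.0000) / (4.1) = -0.0244
Iteration 3:
  x1 = (4 - (-2)·-0.0244) / (-4) = -0.9878
  x2 = (0 - (-0.1)·-1.0000) / (4.1) = -0.0244

(-0.9878, -0.0244)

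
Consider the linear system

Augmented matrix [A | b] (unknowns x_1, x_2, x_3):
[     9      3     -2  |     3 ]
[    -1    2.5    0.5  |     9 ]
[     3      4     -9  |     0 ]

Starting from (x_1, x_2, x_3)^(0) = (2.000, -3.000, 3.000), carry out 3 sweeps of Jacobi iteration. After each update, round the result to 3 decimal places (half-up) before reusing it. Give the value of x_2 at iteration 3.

Iteration 1:
  x_1 = (3 - (3)·-3.000 - (-2)·3.000) / (9) = 2.000
  x_2 = (9 - (-1)·2.000 - (0.5)·3.000) / (2.5) = 3.800
  x_3 = (0 - (3)·2.000 - (4)·-3.000) / (-9) = -0.667
Iteration 2:
  x_1 = (3 - (3)·3.800 - (-2)·-0.667) / (9) = -1.082
  x_2 = (9 - (-1)·2.000 - (0.5)·-0.667) / (2.5) = 4.533
  x_3 = (0 - (3)·2.000 - (4)·3.800) / (-9) = 2.356
Iteration 3:
  x_1 = (3 - (3)·4.533 - (-2)·2.356) / (9) = -0.654
  x_2 = (9 - (-1)·-1.082 - (0.5)·2.356) / (2.5) = 2.696
  x_3 = (0 - (3)·-1.082 - (4)·4.533) / (-9) = 1.654

2.696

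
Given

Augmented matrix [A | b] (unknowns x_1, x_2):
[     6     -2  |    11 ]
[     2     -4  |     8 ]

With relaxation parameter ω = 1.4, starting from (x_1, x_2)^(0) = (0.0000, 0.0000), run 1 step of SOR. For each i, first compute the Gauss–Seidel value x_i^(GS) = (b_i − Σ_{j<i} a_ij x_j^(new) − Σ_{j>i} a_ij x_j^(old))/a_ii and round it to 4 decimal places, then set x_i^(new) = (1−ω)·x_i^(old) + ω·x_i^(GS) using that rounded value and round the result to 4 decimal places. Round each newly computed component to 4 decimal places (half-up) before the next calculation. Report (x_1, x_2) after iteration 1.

(2.5666, -1.0034)

Iteration 1:
  x_1: GS value = (11 - (-2)·0.0000) / (6) = 1.8333;  x_1 ← (1−ω)·0.0000 + ω·1.8333 = 2.5666
  x_2: GS value = (8 - (2)·2.5666) / (-4) = -0.7167;  x_2 ← (1−ω)·0.0000 + ω·-0.7167 = -1.0034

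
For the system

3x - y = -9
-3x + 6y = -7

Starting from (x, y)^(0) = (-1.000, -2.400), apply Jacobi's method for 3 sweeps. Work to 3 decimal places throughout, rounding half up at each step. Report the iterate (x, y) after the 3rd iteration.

Iteration 1:
  x = (-9 - (-1)·-2.400) / (3) = -3.800
  y = (-7 - (-3)·-1.000) / (6) = -1.667
Iteration 2:
  x = (-9 - (-1)·-1.667) / (3) = -3.556
  y = (-7 - (-3)·-3.800) / (6) = -3.067
Iteration 3:
  x = (-9 - (-1)·-3.067) / (3) = -4.022
  y = (-7 - (-3)·-3.556) / (6) = -2.945

(-4.022, -2.945)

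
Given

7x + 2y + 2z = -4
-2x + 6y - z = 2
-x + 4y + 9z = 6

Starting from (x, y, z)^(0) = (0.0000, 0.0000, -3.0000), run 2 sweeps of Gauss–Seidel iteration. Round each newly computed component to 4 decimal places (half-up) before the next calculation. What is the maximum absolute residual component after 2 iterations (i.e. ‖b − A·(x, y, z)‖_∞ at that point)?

0.2374

Iteration 1:
  x = (-4 - (2)·0.0000 - (2)·-3.0000) / (7) = 0.2857
  y = (2 - (-2)·0.2857 - (-1)·-3.0000) / (6) = -0.0714
  z = (6 - (-1)·0.2857 - (4)·-0.0714) / (9) = 0.7301
Iteration 2:
  x = (-4 - (2)·-0.0714 - (2)·0.7301) / (7) = -0.7596
  y = (2 - (-2)·-0.7596 - (-1)·0.7301) / (6) = 0.2018
  z = (6 - (-1)·-0.7596 - (4)·0.2018) / (9) = 0.4926
Residual b − A·x = (-0.0716, -0.2374, -0.0002); ∞-norm = 0.2374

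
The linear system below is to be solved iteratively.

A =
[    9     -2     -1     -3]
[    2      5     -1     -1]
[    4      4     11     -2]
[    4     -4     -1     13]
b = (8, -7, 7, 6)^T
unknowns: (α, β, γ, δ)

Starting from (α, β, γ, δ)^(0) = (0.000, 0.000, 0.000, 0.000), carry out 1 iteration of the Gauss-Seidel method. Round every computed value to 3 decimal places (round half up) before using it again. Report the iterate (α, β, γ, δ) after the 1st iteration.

(0.889, -1.756, 0.952, -0.279)

Iteration 1:
  α = (8 - (-2)·0.000 - (-1)·0.000 - (-3)·0.000) / (9) = 0.889
  β = (-7 - (2)·0.889 - (-1)·0.000 - (-1)·0.000) / (5) = -1.756
  γ = (7 - (4)·0.889 - (4)·-1.756 - (-2)·0.000) / (11) = 0.952
  δ = (6 - (4)·0.889 - (-4)·-1.756 - (-1)·0.952) / (13) = -0.279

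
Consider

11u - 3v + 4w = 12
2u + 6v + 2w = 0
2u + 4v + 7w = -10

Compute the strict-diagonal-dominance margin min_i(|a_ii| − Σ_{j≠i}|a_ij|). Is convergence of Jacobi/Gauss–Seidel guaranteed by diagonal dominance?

1

row 1: |11| − (3+4) = 4
row 2: |6| − (2+2) = 2
row 3: |7| − (2+4) = 1
minimum over rows = 1 → strictly diagonally dominant (convergence guaranteed)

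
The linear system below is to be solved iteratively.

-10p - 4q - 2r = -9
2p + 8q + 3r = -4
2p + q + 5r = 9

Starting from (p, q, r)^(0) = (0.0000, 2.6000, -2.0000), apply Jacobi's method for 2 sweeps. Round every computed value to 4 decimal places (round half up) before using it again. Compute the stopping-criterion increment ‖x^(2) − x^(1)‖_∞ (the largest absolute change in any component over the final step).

1.2950

Iteration 1:
  p = (-9 - (-4)·2.6000 - (-2)·-2.0000) / (-10) = 0.2600
  q = (-4 - (2)·0.0000 - (3)·-2.0000) / (8) = 0.2500
  r = (9 - (2)·0.0000 - (1)·2.6000) / (5) = 1.2800
Iteration 2:
  p = (-9 - (-4)·0.2500 - (-2)·1.2800) / (-10) = 0.5440
  q = (-4 - (2)·0.2600 - (3)·1.2800) / (8) = -1.0450
  r = (9 - (2)·0.2600 - (1)·0.2500) / (5) = 1.6460
Change: (0.2840, -1.2950, 0.3660) → max |·| = 1.2950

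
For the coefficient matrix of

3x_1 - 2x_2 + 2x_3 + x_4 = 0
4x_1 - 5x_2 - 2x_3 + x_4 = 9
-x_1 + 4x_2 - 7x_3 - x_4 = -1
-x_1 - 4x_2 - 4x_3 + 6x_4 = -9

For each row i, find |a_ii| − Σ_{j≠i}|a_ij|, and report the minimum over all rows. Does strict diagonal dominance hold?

-3

row 1: |3| − (2+2+1) = -2
row 2: |-5| − (4+2+1) = -2
row 3: |-7| − (1+4+1) = 1
row 4: |6| − (1+4+4) = -3
minimum over rows = -3 → not strictly diagonally dominant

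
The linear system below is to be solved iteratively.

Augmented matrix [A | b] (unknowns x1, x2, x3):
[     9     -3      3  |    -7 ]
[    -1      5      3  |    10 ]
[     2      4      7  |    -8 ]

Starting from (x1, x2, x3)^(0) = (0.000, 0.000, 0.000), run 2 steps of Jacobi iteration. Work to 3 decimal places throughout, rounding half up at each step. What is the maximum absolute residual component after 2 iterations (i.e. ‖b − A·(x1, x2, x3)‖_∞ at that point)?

Iteration 1:
  x1 = (-7 - (-3)·0.000 - (3)·0.000) / (9) = -0.778
  x2 = (10 - (-1)·0.000 - (3)·0.000) / (5) = 2.000
  x3 = (-8 - (2)·0.000 - (4)·0.000) / (7) = -1.143
Iteration 2:
  x1 = (-7 - (-3)·2.000 - (3)·-1.143) / (9) = 0.270
  x2 = (10 - (-1)·-0.778 - (3)·-1.143) / (5) = 2.530
  x3 = (-8 - (2)·-0.778 - (4)·2.000) / (7) = -2.063
Residual b − A·x = (4.349, 3.809, -4.219); ∞-norm = 4.349

4.349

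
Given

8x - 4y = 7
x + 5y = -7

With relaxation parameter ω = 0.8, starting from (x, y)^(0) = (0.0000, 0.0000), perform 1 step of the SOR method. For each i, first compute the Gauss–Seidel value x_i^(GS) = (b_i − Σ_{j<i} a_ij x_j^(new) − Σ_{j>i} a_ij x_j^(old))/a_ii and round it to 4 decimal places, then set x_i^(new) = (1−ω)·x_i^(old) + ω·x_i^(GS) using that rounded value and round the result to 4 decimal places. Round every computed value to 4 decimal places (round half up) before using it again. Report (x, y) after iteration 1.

Iteration 1:
  x: GS value = (7 - (-4)·0.0000) / (8) = 0.8750;  x ← (1−ω)·0.0000 + ω·0.8750 = 0.7000
  y: GS value = (-7 - (1)·0.7000) / (5) = -1.5400;  y ← (1−ω)·0.0000 + ω·-1.5400 = -1.2320

(0.7000, -1.2320)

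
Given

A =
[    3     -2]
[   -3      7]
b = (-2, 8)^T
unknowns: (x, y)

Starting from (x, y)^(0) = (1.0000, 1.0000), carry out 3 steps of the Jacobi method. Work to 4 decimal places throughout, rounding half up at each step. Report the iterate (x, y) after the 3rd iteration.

Iteration 1:
  x = (-2 - (-2)·1.0000) / (3) = 0.0000
  y = (8 - (-3)·1.0000) / (7) = 1.5714
Iteration 2:
  x = (-2 - (-2)·1.5714) / (3) = 0.3809
  y = (8 - (-3)·0.0000) / (7) = 1.1429
Iteration 3:
  x = (-2 - (-2)·1.1429) / (3) = 0.0953
  y = (8 - (-3)·0.3809) / (7) = 1.3061

(0.0953, 1.3061)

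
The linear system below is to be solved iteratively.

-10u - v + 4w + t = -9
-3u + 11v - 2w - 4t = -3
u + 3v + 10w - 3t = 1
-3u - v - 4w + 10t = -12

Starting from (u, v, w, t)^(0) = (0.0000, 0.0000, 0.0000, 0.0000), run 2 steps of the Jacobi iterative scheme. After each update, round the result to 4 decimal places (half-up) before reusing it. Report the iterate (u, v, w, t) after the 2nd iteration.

(0.8473, -0.4455, -0.2682, -0.9173)

Iteration 1:
  u = (-9 - (-1)·0.0000 - (4)·0.0000 - (1)·0.0000) / (-10) = 0.9000
  v = (-3 - (-3)·0.0000 - (-2)·0.0000 - (-4)·0.0000) / (11) = -0.2727
  w = (1 - (1)·0.0000 - (3)·0.0000 - (-3)·0.0000) / (10) = 0.1000
  t = (-12 - (-3)·0.0000 - (-1)·0.0000 - (-4)·0.0000) / (10) = -1.2000
Iteration 2:
  u = (-9 - (-1)·-0.2727 - (4)·0.1000 - (1)·-1.2000) / (-10) = 0.8473
  v = (-3 - (-3)·0.9000 - (-2)·0.1000 - (-4)·-1.2000) / (11) = -0.4455
  w = (1 - (1)·0.9000 - (3)·-0.2727 - (-3)·-1.2000) / (10) = -0.2682
  t = (-12 - (-3)·0.9000 - (-1)·-0.2727 - (-4)·0.1000) / (10) = -0.9173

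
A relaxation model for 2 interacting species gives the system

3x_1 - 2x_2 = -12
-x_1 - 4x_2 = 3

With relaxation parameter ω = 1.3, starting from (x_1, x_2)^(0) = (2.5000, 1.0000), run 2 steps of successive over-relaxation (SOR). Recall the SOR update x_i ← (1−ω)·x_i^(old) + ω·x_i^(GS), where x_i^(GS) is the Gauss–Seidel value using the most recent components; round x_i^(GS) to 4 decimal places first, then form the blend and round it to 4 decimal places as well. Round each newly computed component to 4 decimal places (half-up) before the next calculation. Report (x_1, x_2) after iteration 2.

(-3.3483, 0.0001)

Iteration 1:
  x_1: GS value = (-12 - (-2)·1.0000) / (3) = -3.3333;  x_1 ← (1−ω)·2.5000 + ω·-3.3333 = -5.0833
  x_2: GS value = (3 - (-1)·-5.0833) / (-4) = 0.5208;  x_2 ← (1−ω)·1.0000 + ω·0.5208 = 0.3770
Iteration 2:
  x_1: GS value = (-12 - (-2)·0.3770) / (3) = -3.7487;  x_1 ← (1−ω)·-5.0833 + ω·-3.7487 = -3.3483
  x_2: GS value = (3 - (-1)·-3.3483) / (-4) = 0.0871;  x_2 ← (1−ω)·0.3770 + ω·0.0871 = 0.0001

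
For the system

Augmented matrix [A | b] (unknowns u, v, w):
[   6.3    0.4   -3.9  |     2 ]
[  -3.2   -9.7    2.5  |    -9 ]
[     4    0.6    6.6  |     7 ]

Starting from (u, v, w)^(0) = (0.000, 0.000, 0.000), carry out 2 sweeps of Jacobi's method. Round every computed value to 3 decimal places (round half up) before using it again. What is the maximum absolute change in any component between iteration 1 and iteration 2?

Iteration 1:
  u = (2 - (0.4)·0.000 - (-3.9)·0.000) / (6.3) = 0.317
  v = (-9 - (-3.2)·0.000 - (2.5)·0.000) / (-9.7) = 0.928
  w = (7 - (4)·0.000 - (0.6)·0.000) / (6.6) = 1.061
Iteration 2:
  u = (2 - (0.4)·0.928 - (-3.9)·1.061) / (6.3) = 0.915
  v = (-9 - (-3.2)·0.317 - (2.5)·1.061) / (-9.7) = 1.097
  w = (7 - (4)·0.317 - (0.6)·0.928) / (6.6) = 0.784
Change: (0.598, 0.169, -0.277) → max |·| = 0.598

0.598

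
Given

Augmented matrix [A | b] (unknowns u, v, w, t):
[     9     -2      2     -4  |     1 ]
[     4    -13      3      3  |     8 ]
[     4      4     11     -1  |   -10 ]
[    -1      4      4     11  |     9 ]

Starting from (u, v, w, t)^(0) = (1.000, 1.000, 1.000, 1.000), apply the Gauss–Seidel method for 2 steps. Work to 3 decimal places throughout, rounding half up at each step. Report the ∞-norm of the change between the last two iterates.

0.336

Iteration 1:
  u = (1 - (-2)·1.000 - (2)·1.000 - (-4)·1.000) / (9) = 0.556
  v = (8 - (4)·0.556 - (3)·1.000 - (3)·1.000) / (-13) = 0.017
  w = (-10 - (4)·0.556 - (4)·0.017 - (-1)·1.000) / (11) = -1.027
  t = (9 - (-1)·0.556 - (4)·0.017 - (4)·-1.027) / (11) = 1.236
Iteration 2:
  u = (1 - (-2)·0.017 - (2)·-1.027 - (-4)·1.236) / (9) = 0.892
  v = (8 - (4)·0.892 - (3)·-1.027 - (3)·1.236) / (-13) = -0.293
  w = (-10 - (4)·0.892 - (4)·-0.293 - (-1)·1.236) / (11) = -1.015
  t = (9 - (-1)·0.892 - (4)·-0.293 - (4)·-1.015) / (11) = 1.375
Change: (0.336, -0.310, 0.012, 0.139) → max |·| = 0.336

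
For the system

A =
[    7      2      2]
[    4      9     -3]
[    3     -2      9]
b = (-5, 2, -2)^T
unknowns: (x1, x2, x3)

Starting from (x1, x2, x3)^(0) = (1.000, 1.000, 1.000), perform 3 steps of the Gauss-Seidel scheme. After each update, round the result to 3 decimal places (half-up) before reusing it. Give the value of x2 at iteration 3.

0.821

Iteration 1:
  x1 = (-5 - (2)·1.000 - (2)·1.000) / (7) = -1.286
  x2 = (2 - (4)·-1.286 - (-3)·1.000) / (9) = 1.127
  x3 = (-2 - (3)·-1.286 - (-2)·1.127) / (9) = 0.457
Iteration 2:
  x1 = (-5 - (2)·1.127 - (2)·0.457) / (7) = -1.167
  x2 = (2 - (4)·-1.167 - (-3)·0.457) / (9) = 0.893
  x3 = (-2 - (3)·-1.167 - (-2)·0.893) / (9) = 0.365
Iteration 3:
  x1 = (-5 - (2)·0.893 - (2)·0.365) / (7) = -1.074
  x2 = (2 - (4)·-1.074 - (-3)·0.365) / (9) = 0.821
  x3 = (-2 - (3)·-1.074 - (-2)·0.821) / (9) = 0.318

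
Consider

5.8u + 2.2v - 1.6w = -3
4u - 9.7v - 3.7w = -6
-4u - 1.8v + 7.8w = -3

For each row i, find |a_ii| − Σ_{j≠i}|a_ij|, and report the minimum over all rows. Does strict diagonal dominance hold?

2

row 1: |5.8| − (2.2+1.6) = 2
row 2: |-9.7| − (4+3.7) = 2
row 3: |7.8| − (4+1.8) = 2
minimum over rows = 2 → strictly diagonally dominant (convergence guaranteed)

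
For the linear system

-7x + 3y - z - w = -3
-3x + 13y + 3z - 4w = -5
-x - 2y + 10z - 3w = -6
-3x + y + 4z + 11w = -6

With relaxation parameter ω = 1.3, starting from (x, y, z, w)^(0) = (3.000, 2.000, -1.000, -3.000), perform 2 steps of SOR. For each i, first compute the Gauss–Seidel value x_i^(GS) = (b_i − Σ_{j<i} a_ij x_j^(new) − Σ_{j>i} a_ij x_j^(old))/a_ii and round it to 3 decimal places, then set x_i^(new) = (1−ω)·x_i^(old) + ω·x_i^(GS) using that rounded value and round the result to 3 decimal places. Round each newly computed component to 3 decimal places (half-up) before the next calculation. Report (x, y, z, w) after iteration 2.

(-0.745, 1.012, 0.640, -1.931)

Iteration 1:
  x: GS value = (-3 - (3)·2.000 - (-1)·-1.000 - (-1)·-3.000) / (-7) = 1.857;  x ← (1−ω)·3.000 + ω·1.857 = 1.514
  y: GS value = (-5 - (-3)·1.514 - (3)·-1.000 - (-4)·-3.000) / (13) = -0.728;  y ← (1−ω)·2.000 + ω·-0.728 = -1.546
  z: GS value = (-6 - (-1)·1.514 - (-2)·-1.546 - (-3)·-3.000) / (10) = -1.658;  z ← (1−ω)·-1.000 + ω·-1.658 = -1.855
  w: GS value = (-6 - (-3)·1.514 - (1)·-1.546 - (4)·-1.855) / (11) = 0.683;  w ← (1−ω)·-3.000 + ω·0.683 = 1.788
Iteration 2:
  x: GS value = (-3 - (3)·-1.546 - (-1)·-1.855 - (-1)·1.788) / (-7) = -0.224;  x ← (1−ω)·1.514 + ω·-0.224 = -0.745
  y: GS value = (-5 - (-3)·-0.745 - (3)·-1.855 - (-4)·1.788) / (13) = 0.422;  y ← (1−ω)·-1.546 + ω·0.422 = 1.012
  z: GS value = (-6 - (-1)·-0.745 - (-2)·1.012 - (-3)·1.788) / (10) = 0.064;  z ← (1−ω)·-1.855 + ω·0.064 = 0.640
  w: GS value = (-6 - (-3)·-0.745 - (1)·1.012 - (4)·0.640) / (11) = -1.073;  w ← (1−ω)·1.788 + ω·-1.073 = -1.931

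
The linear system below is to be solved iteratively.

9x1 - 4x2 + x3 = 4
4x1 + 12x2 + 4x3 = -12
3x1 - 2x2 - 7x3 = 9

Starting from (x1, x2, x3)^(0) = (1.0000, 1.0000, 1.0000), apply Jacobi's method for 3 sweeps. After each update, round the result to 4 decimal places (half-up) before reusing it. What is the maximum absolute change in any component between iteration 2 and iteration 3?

0.6311

Iteration 1:
  x1 = (4 - (-4)·1.0000 - (1)·1.0000) / (9) = 0.7778
  x2 = (-12 - (4)·1.0000 - (4)·1.0000) / (12) = -1.6667
  x3 = (9 - (3)·1.0000 - (-2)·1.0000) / (-7) = -1.1429
Iteration 2:
  x1 = (4 - (-4)·-1.6667 - (1)·-1.1429) / (9) = -0.1693
  x2 = (-12 - (4)·0.7778 - (4)·-1.1429) / (12) = -0.8783
  x3 = (9 - (3)·0.7778 - (-2)·-1.6667) / (-7) = -0.4762
Iteration 3:
  x1 = (4 - (-4)·-0.8783 - (1)·-0.4762) / (9) = 0.1070
  x2 = (-12 - (4)·-0.1693 - (4)·-0.4762) / (12) = -0.7848
  x3 = (9 - (3)·-0.1693 - (-2)·-0.8783) / (-7) = -1.1073
Change: (0.2763, 0.0935, -0.6311) → max |·| = 0.6311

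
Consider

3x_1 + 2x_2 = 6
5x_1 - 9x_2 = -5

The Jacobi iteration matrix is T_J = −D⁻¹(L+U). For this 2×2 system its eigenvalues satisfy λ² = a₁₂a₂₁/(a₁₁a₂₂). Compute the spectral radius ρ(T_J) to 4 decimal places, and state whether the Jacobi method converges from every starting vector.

0.6086

a₁₂a₂₁/(a₁₁a₂₂) = (2)·(5) / ((3)·(-9)) = -0.370370
ρ = √|-0.370370| = √0.370370 = 0.6086
ρ < 1, so Jacobi converges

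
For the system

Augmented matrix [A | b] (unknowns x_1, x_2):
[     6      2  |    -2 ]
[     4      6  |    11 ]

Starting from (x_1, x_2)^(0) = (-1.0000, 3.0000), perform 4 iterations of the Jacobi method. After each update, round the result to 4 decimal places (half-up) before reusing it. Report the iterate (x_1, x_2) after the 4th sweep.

Iteration 1:
  x_1 = (-2 - (2)·3.0000) / (6) = -1.3333
  x_2 = (11 - (4)·-1.0000) / (6) = 2.5000
Iteration 2:
  x_1 = (-2 - (2)·2.5000) / (6) = -1.1667
  x_2 = (11 - (4)·-1.3333) / (6) = 2.7222
Iteration 3:
  x_1 = (-2 - (2)·2.7222) / (6) = -1.2407
  x_2 = (11 - (4)·-1.1667) / (6) = 2.6111
Iteration 4:
  x_1 = (-2 - (2)·2.6111) / (6) = -1.2037
  x_2 = (11 - (4)·-1.2407) / (6) = 2.6605

(-1.2037, 2.6605)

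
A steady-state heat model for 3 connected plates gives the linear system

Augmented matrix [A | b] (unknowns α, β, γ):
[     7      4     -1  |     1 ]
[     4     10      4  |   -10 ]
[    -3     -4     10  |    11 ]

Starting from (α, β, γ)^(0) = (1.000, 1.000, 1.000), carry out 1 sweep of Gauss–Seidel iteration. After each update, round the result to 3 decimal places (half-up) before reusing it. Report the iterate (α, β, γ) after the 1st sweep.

Iteration 1:
  α = (1 - (4)·1.000 - (-1)·1.000) / (7) = -0.286
  β = (-10 - (4)·-0.286 - (4)·1.000) / (10) = -1.286
  γ = (11 - (-3)·-0.286 - (-4)·-1.286) / (10) = 0.500

(-0.286, -1.286, 0.500)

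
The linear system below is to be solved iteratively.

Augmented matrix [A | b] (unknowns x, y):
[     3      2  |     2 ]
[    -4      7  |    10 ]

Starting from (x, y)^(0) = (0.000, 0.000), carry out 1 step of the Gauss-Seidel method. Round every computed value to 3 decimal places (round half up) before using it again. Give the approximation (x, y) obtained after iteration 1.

Iteration 1:
  x = (2 - (2)·0.000) / (3) = 0.667
  y = (10 - (-4)·0.667) / (7) = 1.810

(0.667, 1.810)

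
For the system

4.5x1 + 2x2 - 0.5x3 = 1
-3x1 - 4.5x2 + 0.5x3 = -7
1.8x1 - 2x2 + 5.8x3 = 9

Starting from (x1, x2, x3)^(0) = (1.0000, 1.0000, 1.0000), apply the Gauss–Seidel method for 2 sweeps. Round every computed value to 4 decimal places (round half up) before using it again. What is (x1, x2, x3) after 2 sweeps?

(-0.3085, 2.0042, 2.3386)

Iteration 1:
  x1 = (1 - (2)·1.0000 - (-0.5)·1.0000) / (4.5) = -0.1111
  x2 = (-7 - (-3)·-0.1111 - (0.5)·1.0000) / (-4.5) = 1.7407
  x3 = (9 - (1.8)·-0.1111 - (-2)·1.7407) / (5.8) = 2.1864
Iteration 2:
  x1 = (1 - (2)·1.7407 - (-0.5)·2.1864) / (4.5) = -0.3085
  x2 = (-7 - (-3)·-0.3085 - (0.5)·2.1864) / (-4.5) = 2.0042
  x3 = (9 - (1.8)·-0.3085 - (-2)·2.0042) / (5.8) = 2.3386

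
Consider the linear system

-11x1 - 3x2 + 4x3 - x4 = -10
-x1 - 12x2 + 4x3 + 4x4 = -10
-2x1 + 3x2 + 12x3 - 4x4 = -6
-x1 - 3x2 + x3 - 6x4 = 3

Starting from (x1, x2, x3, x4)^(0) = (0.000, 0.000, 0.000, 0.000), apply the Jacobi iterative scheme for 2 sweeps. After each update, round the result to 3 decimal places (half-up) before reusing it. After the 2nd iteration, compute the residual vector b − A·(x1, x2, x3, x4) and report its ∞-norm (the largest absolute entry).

Iteration 1:
  x1 = (-10 - (-3)·0.000 - (4)·0.000 - (-1)·0.000) / (-11) = 0.909
  x2 = (-10 - (-1)·0.000 - (4)·0.000 - (4)·0.000) / (-12) = 0.833
  x3 = (-6 - (-2)·0.000 - (3)·0.000 - (-4)·0.000) / (12) = -0.500
  x4 = (3 - (-1)·0.000 - (-3)·0.000 - (1)·0.000) / (-6) = -0.500
Iteration 2:
  x1 = (-10 - (-3)·0.833 - (4)·-0.500 - (-1)·-0.500) / (-11) = 0.546
  x2 = (-10 - (-1)·0.909 - (4)·-0.500 - (4)·-0.500) / (-12) = 0.424
  x3 = (-6 - (-2)·0.909 - (3)·0.833 - (-4)·-0.500) / (12) = -0.723
  x4 = (3 - (-1)·0.909 - (-3)·0.833 - (1)·-0.500) / (-6) = -1.151
Residual b − A·x = (-0.981, 3.130, -2.108, -1.365); ∞-norm = 3.130

3.130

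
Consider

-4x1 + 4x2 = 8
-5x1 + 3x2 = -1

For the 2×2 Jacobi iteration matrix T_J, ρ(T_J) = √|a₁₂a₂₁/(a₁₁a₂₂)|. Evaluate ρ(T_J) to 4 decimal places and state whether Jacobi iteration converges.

a₁₂a₂₁/(a₁₁a₂₂) = (4)·(-5) / ((-4)·(3)) = 1.666667
ρ = √|1.666667| = √1.666667 = 1.2910
ρ > 1, so Jacobi diverges

1.2910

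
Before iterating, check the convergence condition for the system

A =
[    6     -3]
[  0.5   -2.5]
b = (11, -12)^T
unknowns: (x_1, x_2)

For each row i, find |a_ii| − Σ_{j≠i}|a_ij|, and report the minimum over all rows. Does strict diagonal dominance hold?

row 1: |6| − (3) = 3
row 2: |-2.5| − (0.5) = 2
minimum over rows = 2 → strictly diagonally dominant (convergence guaranteed)

2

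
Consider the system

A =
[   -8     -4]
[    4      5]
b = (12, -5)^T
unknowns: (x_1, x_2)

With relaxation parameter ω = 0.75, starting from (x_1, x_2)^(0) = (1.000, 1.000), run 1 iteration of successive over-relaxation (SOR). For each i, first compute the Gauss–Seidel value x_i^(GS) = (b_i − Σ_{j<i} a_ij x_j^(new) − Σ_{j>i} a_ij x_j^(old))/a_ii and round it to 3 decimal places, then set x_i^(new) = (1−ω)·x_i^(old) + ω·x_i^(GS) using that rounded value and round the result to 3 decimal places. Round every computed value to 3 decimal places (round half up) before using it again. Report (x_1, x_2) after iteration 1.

(-1.250, 0.250)

Iteration 1:
  x_1: GS value = (12 - (-4)·1.000) / (-8) = -2.000;  x_1 ← (1−ω)·1.000 + ω·-2.000 = -1.250
  x_2: GS value = (-5 - (4)·-1.250) / (5) = 0.000;  x_2 ← (1−ω)·1.000 + ω·0.000 = 0.250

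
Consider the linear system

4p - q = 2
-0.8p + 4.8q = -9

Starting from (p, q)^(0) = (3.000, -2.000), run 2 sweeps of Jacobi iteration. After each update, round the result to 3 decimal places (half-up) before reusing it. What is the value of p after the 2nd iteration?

0.156

Iteration 1:
  p = (2 - (-1)·-2.000) / (4) = 0.000
  q = (-9 - (-0.8)·3.000) / (4.8) = -1.375
Iteration 2:
  p = (2 - (-1)·-1.375) / (4) = 0.156
  q = (-9 - (-0.8)·0.000) / (4.8) = -1.875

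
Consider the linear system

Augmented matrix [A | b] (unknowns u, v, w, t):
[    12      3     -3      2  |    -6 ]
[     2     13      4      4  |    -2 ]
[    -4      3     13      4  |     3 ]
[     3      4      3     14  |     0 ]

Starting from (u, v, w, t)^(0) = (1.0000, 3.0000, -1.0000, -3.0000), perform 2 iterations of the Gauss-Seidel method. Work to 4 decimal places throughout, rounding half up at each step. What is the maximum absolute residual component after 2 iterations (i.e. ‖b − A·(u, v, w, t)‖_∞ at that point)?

2.1152

Iteration 1:
  u = (-6 - (3)·3.0000 - (-3)·-1.0000 - (2)·-3.0000) / (12) = -1.0000
  v = (-2 - (2)·-1.0000 - (4)·-1.0000 - (4)·-3.0000) / (13) = 1.2308
  w = (3 - (-4)·-1.0000 - (3)·1.2308 - (4)·-3.0000) / (13) = 0.5621
  t = (0 - (3)·-1.0000 - (4)·1.2308 - (3)·0.5621) / (14) = -0.2578
Iteration 2:
  u = (-6 - (3)·1.2308 - (-3)·0.5621 - (2)·-0.2578) / (12) = -0.6242
  v = (-2 - (2)·-0.6242 - (4)·0.5621 - (4)·-0.2578) / (13) = -0.1514
  w = (3 - (-4)·-0.6242 - (3)·-0.1514 - (4)·-0.2578) / (13) = 0.1530
  t = (0 - (3)·-0.6242 - (4)·-0.1514 - (3)·0.1530) / (14) = 0.1442
Residual b − A·x = (2.1152, 0.0278, -1.6084, 0.0004); ∞-norm = 2.1152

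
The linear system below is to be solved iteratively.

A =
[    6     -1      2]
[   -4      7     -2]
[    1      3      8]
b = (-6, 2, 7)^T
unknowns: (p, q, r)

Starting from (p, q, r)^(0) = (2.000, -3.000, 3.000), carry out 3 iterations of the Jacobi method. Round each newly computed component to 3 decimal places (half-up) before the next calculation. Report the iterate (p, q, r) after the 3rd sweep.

(-1.217, -0.307, 1.266)

Iteration 1:
  p = (-6 - (-1)·-3.000 - (2)·3.000) / (6) = -2.500
  q = (2 - (-4)·2.000 - (-2)·3.000) / (7) = 2.286
  r = (7 - (1)·2.000 - (3)·-3.000) / (8) = 1.750
Iteration 2:
  p = (-6 - (-1)·2.286 - (2)·1.750) / (6) = -1.202
  q = (2 - (-4)·-2.500 - (-2)·1.750) / (7) = -0.643
  r = (7 - (1)·-2.500 - (3)·2.286) / (8) = 0.330
Iteration 3:
  p = (-6 - (-1)·-0.643 - (2)·0.330) / (6) = -1.217
  q = (2 - (-4)·-1.202 - (-2)·0.330) / (7) = -0.307
  r = (7 - (1)·-1.202 - (3)·-0.643) / (8) = 1.266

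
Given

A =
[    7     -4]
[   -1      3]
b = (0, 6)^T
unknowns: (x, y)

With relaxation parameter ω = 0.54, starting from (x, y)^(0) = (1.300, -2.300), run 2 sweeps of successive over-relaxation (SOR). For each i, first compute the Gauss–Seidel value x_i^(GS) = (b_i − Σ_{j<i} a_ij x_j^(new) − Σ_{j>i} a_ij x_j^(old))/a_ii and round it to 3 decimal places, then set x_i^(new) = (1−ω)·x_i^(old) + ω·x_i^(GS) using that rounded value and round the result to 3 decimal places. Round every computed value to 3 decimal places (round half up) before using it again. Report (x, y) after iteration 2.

(-0.051, 1.072)

Iteration 1:
  x: GS value = (0 - (-4)·-2.300) / (7) = -1.314;  x ← (1−ω)·1.300 + ω·-1.314 = -0.112
  y: GS value = (6 - (-1)·-0.112) / (3) = 1.963;  y ← (1−ω)·-2.300 + ω·1.963 = 0.002
Iteration 2:
  x: GS value = (0 - (-4)·0.002) / (7) = 0.001;  x ← (1−ω)·-0.112 + ω·0.001 = -0.051
  y: GS value = (6 - (-1)·-0.051) / (3) = 1.983;  y ← (1−ω)·0.002 + ω·1.983 = 1.072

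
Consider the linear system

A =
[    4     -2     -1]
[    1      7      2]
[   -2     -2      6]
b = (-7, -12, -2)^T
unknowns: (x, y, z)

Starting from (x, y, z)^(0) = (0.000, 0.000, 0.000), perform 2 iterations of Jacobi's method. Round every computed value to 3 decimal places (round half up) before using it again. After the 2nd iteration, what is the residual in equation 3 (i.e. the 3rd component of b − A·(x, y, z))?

Iteration 1:
  x = (-7 - (-2)·0.000 - (-1)·0.000) / (4) = -1.750
  y = (-12 - (1)·0.000 - (2)·0.000) / (7) = -1.714
  z = (-2 - (-2)·0.000 - (-2)·0.000) / (6) = -0.333
Iteration 2:
  x = (-7 - (-2)·-1.714 - (-1)·-0.333) / (4) = -2.690
  y = (-12 - (1)·-1.750 - (2)·-0.333) / (7) = -1.369
  z = (-2 - (-2)·-1.750 - (-2)·-1.714) / (6) = -1.488
Residual b − A·x = (-0.466, 3.249, -1.190)

-1.190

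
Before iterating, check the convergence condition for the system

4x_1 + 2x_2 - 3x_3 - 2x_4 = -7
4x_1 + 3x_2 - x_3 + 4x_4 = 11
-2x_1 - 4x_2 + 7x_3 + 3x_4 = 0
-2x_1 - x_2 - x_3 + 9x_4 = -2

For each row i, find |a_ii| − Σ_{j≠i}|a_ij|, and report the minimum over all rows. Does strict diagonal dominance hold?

row 1: |4| − (2+3+2) = -3
row 2: |3| − (4+1+4) = -6
row 3: |7| − (2+4+3) = -2
row 4: |9| − (2+1+1) = 5
minimum over rows = -6 → not strictly diagonally dominant

-6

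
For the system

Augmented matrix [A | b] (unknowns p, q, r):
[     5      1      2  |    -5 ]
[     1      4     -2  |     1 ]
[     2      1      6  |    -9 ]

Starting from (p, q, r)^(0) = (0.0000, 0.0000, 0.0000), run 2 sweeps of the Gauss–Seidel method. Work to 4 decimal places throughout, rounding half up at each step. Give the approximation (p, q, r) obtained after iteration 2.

(-0.6000, -0.2250, -1.2625)

Iteration 1:
  p = (-5 - (1)·0.0000 - (2)·0.0000) / (5) = -1.0000
  q = (1 - (1)·-1.0000 - (-2)·0.0000) / (4) = 0.5000
  r = (-9 - (2)·-1.0000 - (1)·0.5000) / (6) = -1.2500
Iteration 2:
  p = (-5 - (1)·0.5000 - (2)·-1.2500) / (5) = -0.6000
  q = (1 - (1)·-0.6000 - (-2)·-1.2500) / (4) = -0.2250
  r = (-9 - (2)·-0.6000 - (1)·-0.2250) / (6) = -1.2625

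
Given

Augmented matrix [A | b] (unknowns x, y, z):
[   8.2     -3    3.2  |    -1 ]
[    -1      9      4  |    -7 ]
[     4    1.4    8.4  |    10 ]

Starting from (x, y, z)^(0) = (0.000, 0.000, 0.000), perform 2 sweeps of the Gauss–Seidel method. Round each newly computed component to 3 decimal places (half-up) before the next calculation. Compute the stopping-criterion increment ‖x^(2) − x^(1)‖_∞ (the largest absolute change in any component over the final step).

0.828

Iteration 1:
  x = (-1 - (-3)·0.000 - (3.2)·0.000) / (8.2) = -0.122
  y = (-7 - (-1)·-0.122 - (4)·0.000) / (9) = -0.791
  z = (10 - (4)·-0.122 - (1.4)·-0.791) / (8.4) = 1.380
Iteration 2:
  x = (-1 - (-3)·-0.791 - (3.2)·1.380) / (8.2) = -0.950
  y = (-7 - (-1)·-0.950 - (4)·1.380) / (9) = -1.497
  z = (10 - (4)·-0.950 - (1.4)·-1.497) / (8.4) = 1.892
Change: (-0.828, -0.706, 0.512) → max |·| = 0.828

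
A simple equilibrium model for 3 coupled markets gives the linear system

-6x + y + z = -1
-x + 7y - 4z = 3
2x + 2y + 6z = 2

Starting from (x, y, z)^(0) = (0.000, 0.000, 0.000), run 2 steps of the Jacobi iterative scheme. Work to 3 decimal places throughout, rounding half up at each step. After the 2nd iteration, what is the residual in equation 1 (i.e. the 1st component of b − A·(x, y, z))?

-0.014

Iteration 1:
  x = (-1 - (1)·0.000 - (1)·0.000) / (-6) = 0.167
  y = (3 - (-1)·0.000 - (-4)·0.000) / (7) = 0.429
  z = (2 - (2)·0.000 - (2)·0.000) / (6) = 0.333
Iteration 2:
  x = (-1 - (1)·0.429 - (1)·0.333) / (-6) = 0.294
  y = (3 - (-1)·0.167 - (-4)·0.333) / (7) = 0.643
  z = (2 - (2)·0.167 - (2)·0.429) / (6) = 0.135
Residual b − A·x = (-0.014, -0.667, -0.684)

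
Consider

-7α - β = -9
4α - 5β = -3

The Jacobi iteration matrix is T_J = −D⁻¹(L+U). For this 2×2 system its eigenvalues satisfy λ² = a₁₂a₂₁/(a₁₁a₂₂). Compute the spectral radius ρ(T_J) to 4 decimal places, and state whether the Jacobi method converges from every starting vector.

0.3381

a₁₂a₂₁/(a₁₁a₂₂) = (-1)·(4) / ((-7)·(-5)) = -0.114286
ρ = √|-0.114286| = √0.114286 = 0.3381
ρ < 1, so Jacobi converges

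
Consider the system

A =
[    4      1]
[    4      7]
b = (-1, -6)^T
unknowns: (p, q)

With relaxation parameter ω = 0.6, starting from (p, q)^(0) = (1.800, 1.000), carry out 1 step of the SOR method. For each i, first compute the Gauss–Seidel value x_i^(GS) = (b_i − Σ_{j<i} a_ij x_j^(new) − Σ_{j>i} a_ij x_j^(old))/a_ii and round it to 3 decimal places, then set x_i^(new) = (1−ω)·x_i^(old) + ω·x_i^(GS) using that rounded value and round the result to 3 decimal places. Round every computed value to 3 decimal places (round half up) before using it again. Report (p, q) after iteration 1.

Iteration 1:
  p: GS value = (-1 - (1)·1.000) / (4) = -0.500;  p ← (1−ω)·1.800 + ω·-0.500 = 0.420
  q: GS value = (-6 - (4)·0.420) / (7) = -1.097;  q ← (1−ω)·1.000 + ω·-1.097 = -0.258

(0.420, -0.258)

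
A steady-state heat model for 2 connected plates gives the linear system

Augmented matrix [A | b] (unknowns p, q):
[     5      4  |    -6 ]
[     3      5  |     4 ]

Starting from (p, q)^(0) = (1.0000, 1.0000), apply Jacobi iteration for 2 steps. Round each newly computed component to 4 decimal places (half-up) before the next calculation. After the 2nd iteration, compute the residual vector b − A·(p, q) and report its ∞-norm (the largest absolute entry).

7.2000

Iteration 1:
  p = (-6 - (4)·1.0000) / (5) = -2.0000
  q = (4 - (3)·1.0000) / (5) = 0.2000
Iteration 2:
  p = (-6 - (4)·0.2000) / (5) = -1.3600
  q = (4 - (3)·-2.0000) / (5) = 2.0000
Residual b − A·x = (-7.2000, -1.9200); ∞-norm = 7.2000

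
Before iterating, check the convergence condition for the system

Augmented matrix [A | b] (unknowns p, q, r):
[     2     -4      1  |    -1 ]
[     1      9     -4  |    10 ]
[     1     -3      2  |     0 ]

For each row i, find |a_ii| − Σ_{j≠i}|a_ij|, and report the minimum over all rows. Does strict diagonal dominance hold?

-3

row 1: |2| − (4+1) = -3
row 2: |9| − (1+4) = 4
row 3: |2| − (1+3) = -2
minimum over rows = -3 → not strictly diagonally dominant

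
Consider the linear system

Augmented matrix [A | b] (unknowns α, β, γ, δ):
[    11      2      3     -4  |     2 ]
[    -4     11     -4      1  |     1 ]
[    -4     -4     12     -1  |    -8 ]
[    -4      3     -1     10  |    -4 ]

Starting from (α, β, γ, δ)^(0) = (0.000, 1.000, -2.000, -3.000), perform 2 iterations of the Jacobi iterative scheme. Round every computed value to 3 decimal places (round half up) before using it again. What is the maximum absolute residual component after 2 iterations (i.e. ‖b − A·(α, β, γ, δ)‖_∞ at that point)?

3.345

Iteration 1:
  α = (2 - (2)·1.000 - (3)·-2.000 - (-4)·-3.000) / (11) = -0.545
  β = (1 - (-4)·0.000 - (-4)·-2.000 - (1)·-3.000) / (11) = -0.364
  γ = (-8 - (-4)·0.000 - (-4)·1.000 - (-1)·-3.000) / (12) = -0.583
  δ = (-4 - (-4)·0.000 - (3)·1.000 - (-1)·-2.000) / (10) = -0.900
Iteration 2:
  α = (2 - (2)·-0.364 - (3)·-0.583 - (-4)·-0.900) / (11) = 0.080
  β = (1 - (-4)·-0.545 - (-4)·-0.583 - (1)·-0.900) / (11) = -0.237
  γ = (-8 - (-4)·-0.545 - (-4)·-0.364 - (-1)·-0.900) / (12) = -1.045
  δ = (-4 - (-4)·-0.545 - (3)·-0.364 - (-1)·-0.583) / (10) = -0.567
Residual b − A·x = (2.461, 0.314, 3.345, 1.656); ∞-norm = 3.345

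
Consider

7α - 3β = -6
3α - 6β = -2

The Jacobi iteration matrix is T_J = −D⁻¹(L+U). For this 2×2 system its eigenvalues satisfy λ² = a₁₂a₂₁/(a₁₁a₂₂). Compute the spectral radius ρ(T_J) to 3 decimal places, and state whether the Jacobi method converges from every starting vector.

0.463

a₁₂a₂₁/(a₁₁a₂₂) = (-3)·(3) / ((7)·(-6)) = 0.214286
ρ = √|0.214286| = √0.214286 = 0.463
ρ < 1, so Jacobi converges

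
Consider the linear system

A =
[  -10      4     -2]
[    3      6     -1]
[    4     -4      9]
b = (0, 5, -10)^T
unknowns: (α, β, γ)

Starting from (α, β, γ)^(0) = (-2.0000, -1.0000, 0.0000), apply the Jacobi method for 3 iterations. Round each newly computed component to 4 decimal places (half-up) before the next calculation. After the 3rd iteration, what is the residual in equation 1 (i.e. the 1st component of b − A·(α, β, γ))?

0.2324

Iteration 1:
  α = (0 - (4)·-1.0000 - (-2)·0.0000) / (-10) = -0.4000
  β = (5 - (3)·-2.0000 - (-1)·0.0000) / (6) = 1.8333
  γ = (-10 - (4)·-2.0000 - (-4)·-1.0000) / (9) = -0.6667
Iteration 2:
  α = (0 - (4)·1.8333 - (-2)·-0.6667) / (-10) = 0.8667
  β = (5 - (3)·-0.4000 - (-1)·-0.6667) / (6) = 0.9222
  γ = (-10 - (4)·-0.4000 - (-4)·1.8333) / (9) = -0.1185
Iteration 3:
  α = (0 - (4)·0.9222 - (-2)·-0.1185) / (-10) = 0.3926
  β = (5 - (3)·0.8667 - (-1)·-0.1185) / (6) = 0.3802
  γ = (-10 - (4)·0.8667 - (-4)·0.9222) / (9) = -1.0864
Residual b − A·x = (0.2324, 0.4546, -0.2720)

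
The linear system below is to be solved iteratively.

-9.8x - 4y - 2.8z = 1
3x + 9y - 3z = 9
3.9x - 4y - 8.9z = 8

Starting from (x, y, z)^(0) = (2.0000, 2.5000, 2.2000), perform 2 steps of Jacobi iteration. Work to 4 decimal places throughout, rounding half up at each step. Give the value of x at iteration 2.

Iteration 1:
  x = (1 - (-4)·2.5000 - (-2.8)·2.2000) / (-9.8) = -1.7510
  y = (9 - (3)·2.0000 - (-3)·2.2000) / (9) = 1.0667
  z = (8 - (3.9)·2.0000 - (-4)·2.5000) / (-8.9) = -1.1461
Iteration 2:
  x = (1 - (-4)·1.0667 - (-2.8)·-1.1461) / (-9.8) = -0.2100
  y = (9 - (3)·-1.7510 - (-3)·-1.1461) / (9) = 1.2016
  z = (8 - (3.9)·-1.7510 - (-4)·1.0667) / (-8.9) = -2.1456

-0.2100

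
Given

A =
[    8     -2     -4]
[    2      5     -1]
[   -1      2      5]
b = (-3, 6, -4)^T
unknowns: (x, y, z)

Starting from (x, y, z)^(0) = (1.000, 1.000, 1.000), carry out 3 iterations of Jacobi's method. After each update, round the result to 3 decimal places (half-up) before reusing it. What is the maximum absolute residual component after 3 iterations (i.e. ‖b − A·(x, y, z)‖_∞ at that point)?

Iteration 1:
  x = (-3 - (-2)·1.000 - (-4)·1.000) / (8) = 0.375
  y = (6 - (2)·1.000 - (-1)·1.000) / (5) = 1.000
  z = (-4 - (-1)·1.000 - (2)·1.000) / (5) = -1.000
Iteration 2:
  x = (-3 - (-2)·1.000 - (-4)·-1.000) / (8) = -0.625
  y = (6 - (2)·0.375 - (-1)·-1.000) / (5) = 0.850
  z = (-4 - (-1)·0.375 - (2)·1.000) / (5) = -1.125
Iteration 3:
  x = (-3 - (-2)·0.850 - (-4)·-1.125) / (8) = -0.725
  y = (6 - (2)·-0.625 - (-1)·-1.125) / (5) = 1.225
  z = (-4 - (-1)·-0.625 - (2)·0.850) / (5) = -1.265
Residual b − A·x = (0.190, 0.060, -0.850); ∞-norm = 0.850

0.850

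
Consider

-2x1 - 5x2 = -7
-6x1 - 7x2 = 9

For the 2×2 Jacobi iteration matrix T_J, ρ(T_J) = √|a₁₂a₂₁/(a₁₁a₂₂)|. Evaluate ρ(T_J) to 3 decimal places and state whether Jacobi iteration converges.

1.464

a₁₂a₂₁/(a₁₁a₂₂) = (-5)·(-6) / ((-2)·(-7)) = 2.142857
ρ = √|2.142857| = √2.142857 = 1.464
ρ > 1, so Jacobi diverges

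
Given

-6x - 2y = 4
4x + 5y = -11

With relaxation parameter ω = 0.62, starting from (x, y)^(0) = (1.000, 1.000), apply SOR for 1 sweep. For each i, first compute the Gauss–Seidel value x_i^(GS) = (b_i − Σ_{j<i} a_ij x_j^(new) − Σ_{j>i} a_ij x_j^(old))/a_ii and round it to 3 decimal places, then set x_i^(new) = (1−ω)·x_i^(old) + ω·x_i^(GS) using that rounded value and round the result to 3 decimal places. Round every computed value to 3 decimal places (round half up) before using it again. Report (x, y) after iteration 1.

Iteration 1:
  x: GS value = (4 - (-2)·1.000) / (-6) = -1.000;  x ← (1−ω)·1.000 + ω·-1.000 = -0.240
  y: GS value = (-11 - (4)·-0.240) / (5) = -2.008;  y ← (1−ω)·1.000 + ω·-2.008 = -0.865

(-0.240, -0.865)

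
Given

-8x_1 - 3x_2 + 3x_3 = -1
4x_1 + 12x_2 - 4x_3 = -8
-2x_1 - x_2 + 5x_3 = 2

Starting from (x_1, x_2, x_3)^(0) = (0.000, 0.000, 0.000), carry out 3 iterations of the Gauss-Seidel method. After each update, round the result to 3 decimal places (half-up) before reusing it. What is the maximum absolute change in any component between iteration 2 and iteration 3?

0.065

Iteration 1:
  x_1 = (-1 - (-3)·0.000 - (3)·0.000) / (-8) = 0.125
  x_2 = (-8 - (4)·0.125 - (-4)·0.000) / (12) = -0.708
  x_3 = (2 - (-2)·0.125 - (-1)·-0.708) / (5) = 0.308
Iteration 2:
  x_1 = (-1 - (-3)·-0.708 - (3)·0.308) / (-8) = 0.506
  x_2 = (-8 - (4)·0.506 - (-4)·0.308) / (12) = -0.733
  x_3 = (2 - (-2)·0.506 - (-1)·-0.733) / (5) = 0.456
Iteration 3:
  x_1 = (-1 - (-3)·-0.733 - (3)·0.456) / (-8) = 0.571
  x_2 = (-8 - (4)·0.571 - (-4)·0.456) / (12) = -0.705
  x_3 = (2 - (-2)·0.571 - (-1)·-0.705) / (5) = 0.487
Change: (0.065, 0.028, 0.031) → max |·| = 0.065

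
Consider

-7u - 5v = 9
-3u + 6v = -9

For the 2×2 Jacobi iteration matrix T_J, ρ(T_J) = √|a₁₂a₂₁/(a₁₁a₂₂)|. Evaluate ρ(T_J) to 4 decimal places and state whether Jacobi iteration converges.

a₁₂a₂₁/(a₁₁a₂₂) = (-5)·(-3) / ((-7)·(6)) = -0.357143
ρ = √|-0.357143| = √0.357143 = 0.5976
ρ < 1, so Jacobi converges

0.5976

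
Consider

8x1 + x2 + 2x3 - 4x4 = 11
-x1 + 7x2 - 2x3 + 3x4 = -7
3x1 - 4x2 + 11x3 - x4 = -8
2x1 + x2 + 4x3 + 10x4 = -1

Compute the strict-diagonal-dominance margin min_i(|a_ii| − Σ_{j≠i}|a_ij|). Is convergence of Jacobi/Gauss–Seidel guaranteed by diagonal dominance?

row 1: |8| − (1+2+4) = 1
row 2: |7| − (1+2+3) = 1
row 3: |11| − (3+4+1) = 3
row 4: |10| − (2+1+4) = 3
minimum over rows = 1 → strictly diagonally dominant (convergence guaranteed)

1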